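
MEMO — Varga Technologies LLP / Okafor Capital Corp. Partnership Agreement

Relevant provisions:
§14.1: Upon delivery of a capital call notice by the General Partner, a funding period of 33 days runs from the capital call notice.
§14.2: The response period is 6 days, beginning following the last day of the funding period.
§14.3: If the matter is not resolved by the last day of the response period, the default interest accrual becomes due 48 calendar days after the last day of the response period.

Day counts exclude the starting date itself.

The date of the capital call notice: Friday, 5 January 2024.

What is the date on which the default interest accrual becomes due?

The last day of the funding period: 5 January 2024 + 33 days = 7 February 2024.
The last day of the response period: 7 February 2024 + 6 days = 13 February 2024.
Adding 48 calendar days to 13 February 2024 gives 1 April 2024, which is the date on which the default interest accrual becomes due.

1 April 2024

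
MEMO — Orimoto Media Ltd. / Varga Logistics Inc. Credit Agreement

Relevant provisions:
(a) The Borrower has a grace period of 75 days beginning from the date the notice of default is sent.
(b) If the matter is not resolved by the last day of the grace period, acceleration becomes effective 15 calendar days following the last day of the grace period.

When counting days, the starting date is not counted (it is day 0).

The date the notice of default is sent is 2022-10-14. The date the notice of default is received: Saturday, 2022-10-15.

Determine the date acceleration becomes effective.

Adding 75 calendar days to 2022-10-14 gives 2022-12-28, which is the last day of the grace period.
The date acceleration becomes effective: 15 calendar days after 2022-12-28 is 2023-01-12.

2023-01-12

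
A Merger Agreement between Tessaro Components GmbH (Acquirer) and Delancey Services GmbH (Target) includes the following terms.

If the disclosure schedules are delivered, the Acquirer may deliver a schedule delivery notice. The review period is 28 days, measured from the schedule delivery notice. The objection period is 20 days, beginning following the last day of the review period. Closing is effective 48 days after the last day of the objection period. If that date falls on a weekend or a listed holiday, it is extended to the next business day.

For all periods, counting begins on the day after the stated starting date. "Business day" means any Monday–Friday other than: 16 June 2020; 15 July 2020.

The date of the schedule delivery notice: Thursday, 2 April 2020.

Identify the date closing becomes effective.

The last day of the review period: 2 April 2020 + 28 days = 30 April 2020.
The last day of the objection period: 20 calendar days after 30 April 2020 is 20 May 2020.
Adding 48 calendar days to 20 May 2020 gives 7 July 2020, which is the date closing becomes effective. 7 July 2020 is a Tuesday and is not a listed holiday, so no roll-forward applies.

7 July 2020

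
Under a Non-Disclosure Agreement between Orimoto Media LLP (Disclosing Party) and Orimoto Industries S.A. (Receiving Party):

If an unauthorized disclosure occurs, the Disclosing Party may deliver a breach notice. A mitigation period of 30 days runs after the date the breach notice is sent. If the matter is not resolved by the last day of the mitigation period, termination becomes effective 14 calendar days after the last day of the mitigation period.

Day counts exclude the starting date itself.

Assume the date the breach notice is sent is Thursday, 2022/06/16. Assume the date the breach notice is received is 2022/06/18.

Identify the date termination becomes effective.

2022/07/30

The last day of the mitigation period: 30 calendar days after 2022/06/16 is 2022/07/16.
The date termination becomes effective: 2022/07/16 + 14 days = 2022/07/30.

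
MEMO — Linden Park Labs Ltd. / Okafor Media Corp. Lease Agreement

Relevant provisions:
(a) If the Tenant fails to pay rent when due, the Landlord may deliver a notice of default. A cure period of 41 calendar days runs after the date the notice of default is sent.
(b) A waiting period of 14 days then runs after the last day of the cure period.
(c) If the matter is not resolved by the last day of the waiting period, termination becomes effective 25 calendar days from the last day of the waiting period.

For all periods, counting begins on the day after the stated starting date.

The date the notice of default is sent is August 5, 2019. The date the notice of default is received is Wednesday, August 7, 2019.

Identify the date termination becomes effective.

The last day of the cure period: August 5, 2019 + 41 days = September 15, 2019.
The last day of the waiting period: 14 calendar days after September 15, 2019 is September 29, 2019.
Adding 25 calendar days to September 29, 2019 gives October 24, 2019, which is the date termination becomes effective.

October 24, 2019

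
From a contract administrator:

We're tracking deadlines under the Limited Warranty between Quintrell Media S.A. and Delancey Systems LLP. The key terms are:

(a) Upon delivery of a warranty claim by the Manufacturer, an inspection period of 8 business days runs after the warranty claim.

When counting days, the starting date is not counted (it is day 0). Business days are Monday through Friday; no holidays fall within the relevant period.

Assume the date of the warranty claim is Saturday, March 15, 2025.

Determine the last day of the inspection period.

The last day of the inspection period: 8 business days after Saturday, March 15, 2025, skipping weekends — Mar 17, Mar 18, Mar 19, Mar 20, Mar 21, Mar 24, Mar 25, Mar 26 — lands on Wednesday, March 26, 2025.

March 26, 2025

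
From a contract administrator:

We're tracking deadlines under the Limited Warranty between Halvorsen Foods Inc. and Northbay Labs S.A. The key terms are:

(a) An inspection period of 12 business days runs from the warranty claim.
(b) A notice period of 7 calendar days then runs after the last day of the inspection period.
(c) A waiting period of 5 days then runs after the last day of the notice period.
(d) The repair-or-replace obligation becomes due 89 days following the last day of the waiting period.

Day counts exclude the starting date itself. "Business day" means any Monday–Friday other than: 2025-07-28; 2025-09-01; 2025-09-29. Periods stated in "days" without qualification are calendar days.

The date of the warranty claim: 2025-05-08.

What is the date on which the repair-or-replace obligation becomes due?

2025-09-04

From Thursday, 2025-05-08, 12 business days (May 9, May 12, May 13, May 14, …, May 22, May 23, May 26, skipping weekends) brings us to Monday, 2025-05-26, which is the last day of the inspection period.
The last day of the notice period: 7 calendar days after 2025-05-26 is 2025-06-02.
The last day of the waiting period: 5 calendar days after 2025-06-02 is 2025-06-07.
Adding 89 calendar days to 2025-06-07 gives 2025-09-04, which is the date on which the repair-or-replace obligation becomes due.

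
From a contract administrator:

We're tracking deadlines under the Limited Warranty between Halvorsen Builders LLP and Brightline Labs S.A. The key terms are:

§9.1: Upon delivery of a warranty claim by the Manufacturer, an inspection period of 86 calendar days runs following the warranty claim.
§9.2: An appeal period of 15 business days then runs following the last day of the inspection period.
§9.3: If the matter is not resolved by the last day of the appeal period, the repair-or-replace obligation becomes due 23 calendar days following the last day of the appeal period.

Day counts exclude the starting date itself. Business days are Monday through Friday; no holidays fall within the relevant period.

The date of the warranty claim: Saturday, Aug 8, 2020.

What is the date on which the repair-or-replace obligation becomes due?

The last day of the inspection period: 86 calendar days after Aug 8, 2020 is Nov 2, 2020.
The last day of the appeal period: 15 business days after Monday, Nov 2, 2020, skipping weekends — Nov 3, Nov 4, Nov 5, Nov 6, …, Nov 19, Nov 20, Nov 23 — lands on Monday, Nov 23, 2020.
The date on which the repair-or-replace obligation becomes due: Nov 23, 2020 + 23 days = Dec 16, 2020.

Dec 16, 2020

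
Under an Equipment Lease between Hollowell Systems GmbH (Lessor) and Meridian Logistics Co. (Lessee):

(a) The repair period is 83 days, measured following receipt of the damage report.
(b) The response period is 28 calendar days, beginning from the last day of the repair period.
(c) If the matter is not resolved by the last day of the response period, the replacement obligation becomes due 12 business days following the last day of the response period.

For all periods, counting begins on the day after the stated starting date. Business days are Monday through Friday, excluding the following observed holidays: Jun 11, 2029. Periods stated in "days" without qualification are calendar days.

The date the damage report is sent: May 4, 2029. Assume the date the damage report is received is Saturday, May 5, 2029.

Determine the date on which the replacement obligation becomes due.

Sep 11, 2029

Adding 83 calendar days to May 5, 2029 gives Jul 27, 2029, which is the last day of the repair period.
The last day of the response period: Jul 27, 2029 + 28 days = Aug 24, 2029.
The date on which the replacement obligation becomes due: 12 business days after Friday, Aug 24, 2029, skipping weekends — Aug 27, Aug 28, Aug 29, Aug 30, …, Sep 7, Sep 10, Sep 11 — lands on Tuesday, Sep 11, 2029.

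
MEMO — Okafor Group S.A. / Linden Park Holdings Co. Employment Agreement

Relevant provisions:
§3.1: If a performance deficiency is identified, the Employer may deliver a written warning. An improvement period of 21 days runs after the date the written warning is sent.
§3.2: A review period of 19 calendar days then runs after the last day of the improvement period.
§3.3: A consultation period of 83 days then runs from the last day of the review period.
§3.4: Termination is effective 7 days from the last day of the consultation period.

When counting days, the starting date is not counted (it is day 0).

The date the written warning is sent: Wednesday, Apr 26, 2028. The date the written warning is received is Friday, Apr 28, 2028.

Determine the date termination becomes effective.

Sep 3, 2028

The last day of the improvement period: 21 calendar days after Apr 26, 2028 is May 17, 2028.
The last day of the review period: 19 calendar days after May 17, 2028 is Jun 5, 2028.
The last day of the consultation period: 83 calendar days after Jun 5, 2028 is Aug 27, 2028.
The date termination becomes effective: 7 calendar days after Aug 27, 2028 is Sep 3, 2028.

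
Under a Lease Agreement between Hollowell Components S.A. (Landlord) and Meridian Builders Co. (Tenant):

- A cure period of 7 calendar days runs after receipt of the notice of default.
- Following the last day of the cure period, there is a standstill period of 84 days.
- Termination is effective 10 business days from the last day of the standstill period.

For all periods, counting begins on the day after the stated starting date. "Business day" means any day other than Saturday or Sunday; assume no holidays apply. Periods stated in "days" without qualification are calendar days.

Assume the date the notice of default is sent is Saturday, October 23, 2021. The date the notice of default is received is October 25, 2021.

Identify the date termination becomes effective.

February 7, 2022

The last day of the cure period: 7 calendar days after October 25, 2021 is November 1, 2021.
The last day of the standstill period: 84 calendar days after November 1, 2021 is January 24, 2022.
From Monday, January 24, 2022, 10 business days (Jan 25, Jan 26, Jan 27, Jan 28, Jan 31, Feb 1, Feb 2, Feb 3, Feb 4, Feb 7, skipping weekends) brings us to Monday, February 7, 2022, which is the date termination becomes effective.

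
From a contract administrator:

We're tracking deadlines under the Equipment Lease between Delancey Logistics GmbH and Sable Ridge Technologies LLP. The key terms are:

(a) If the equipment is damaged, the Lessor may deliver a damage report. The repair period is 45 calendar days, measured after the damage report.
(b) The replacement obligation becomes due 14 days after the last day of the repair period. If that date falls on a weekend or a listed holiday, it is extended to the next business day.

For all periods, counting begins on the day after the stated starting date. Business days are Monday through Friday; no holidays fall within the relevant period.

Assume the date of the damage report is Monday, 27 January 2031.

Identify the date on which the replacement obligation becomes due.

The last day of the repair period: 27 January 2031 + 45 days = 13 March 2031.
The date on which the replacement obligation becomes due: 14 calendar days after 13 March 2031 is 27 March 2031. 27 March 2031 is a Thursday, so no roll-forward applies.

27 March 2031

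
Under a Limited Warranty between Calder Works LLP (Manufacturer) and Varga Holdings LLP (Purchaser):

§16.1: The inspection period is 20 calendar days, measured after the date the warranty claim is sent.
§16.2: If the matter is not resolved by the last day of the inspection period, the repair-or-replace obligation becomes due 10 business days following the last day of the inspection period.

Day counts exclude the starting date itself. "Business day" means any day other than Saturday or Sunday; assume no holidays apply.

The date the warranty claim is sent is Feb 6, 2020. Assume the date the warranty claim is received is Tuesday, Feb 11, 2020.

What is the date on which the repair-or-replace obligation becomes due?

Mar 11, 2020

Adding 20 calendar days to Feb 6, 2020 gives Feb 26, 2020, which is the last day of the inspection period.
The date on which the repair-or-replace obligation becomes due: counting 10 business days from Wednesday, Feb 26, 2020 (Feb 27, Feb 28, Mar 2, Mar 3, Mar 4, Mar 5, Mar 6, Mar 9, Mar 10, Mar 11, skipping weekends) reaches Wednesday, Mar 11, 2020.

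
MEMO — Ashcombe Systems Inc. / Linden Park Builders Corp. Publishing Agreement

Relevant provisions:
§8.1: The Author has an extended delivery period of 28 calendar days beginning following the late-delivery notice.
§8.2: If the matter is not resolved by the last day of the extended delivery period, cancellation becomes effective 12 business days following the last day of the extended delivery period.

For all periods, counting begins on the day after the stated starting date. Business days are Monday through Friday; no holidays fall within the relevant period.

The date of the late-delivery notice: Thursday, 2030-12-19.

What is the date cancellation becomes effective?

2031-02-03

The last day of the extended delivery period: 2030-12-19 + 28 days = 2031-01-16.
The date cancellation becomes effective: counting 12 business days from Thursday, 2031-01-16 (Jan 17, Jan 20, Jan 21, Jan 22, …, Jan 30, Jan 31, Feb 3, skipping weekends) reaches Monday, 2031-02-03.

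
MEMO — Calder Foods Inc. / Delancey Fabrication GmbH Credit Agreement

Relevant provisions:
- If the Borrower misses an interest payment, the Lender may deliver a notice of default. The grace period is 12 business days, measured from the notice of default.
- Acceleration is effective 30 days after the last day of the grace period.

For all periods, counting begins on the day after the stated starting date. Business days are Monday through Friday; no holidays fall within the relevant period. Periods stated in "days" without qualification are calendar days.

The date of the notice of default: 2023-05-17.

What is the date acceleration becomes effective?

2023-07-02

The last day of the grace period: counting 12 business days from Wednesday, 2023-05-17 (May 18, May 19, May 22, May 23, …, May 31, Jun 1, Jun 2, skipping weekends) reaches Friday, 2023-06-02.
Adding 30 calendar days to 2023-06-02 gives 2023-07-02, which is the date acceleration becomes effective.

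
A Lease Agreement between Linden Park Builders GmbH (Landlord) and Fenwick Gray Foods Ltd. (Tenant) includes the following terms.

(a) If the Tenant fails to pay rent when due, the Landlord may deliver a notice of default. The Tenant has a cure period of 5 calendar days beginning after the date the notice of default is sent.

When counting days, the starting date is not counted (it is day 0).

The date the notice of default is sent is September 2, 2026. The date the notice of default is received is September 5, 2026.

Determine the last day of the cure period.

The last day of the cure period: September 2, 2026 + 5 days = September 7, 2026.

September 7, 2026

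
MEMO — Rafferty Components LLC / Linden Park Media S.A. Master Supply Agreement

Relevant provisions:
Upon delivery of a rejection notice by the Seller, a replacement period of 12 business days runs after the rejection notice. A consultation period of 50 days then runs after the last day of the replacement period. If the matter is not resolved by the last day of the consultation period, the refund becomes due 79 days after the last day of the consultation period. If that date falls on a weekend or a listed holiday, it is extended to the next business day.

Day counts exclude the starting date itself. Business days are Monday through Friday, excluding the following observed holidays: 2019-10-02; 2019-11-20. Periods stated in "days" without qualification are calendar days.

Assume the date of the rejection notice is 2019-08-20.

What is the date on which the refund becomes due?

The last day of the replacement period: counting 12 business days from Tuesday, 2019-08-20 (Aug 21, Aug 22, Aug 23, Aug 26, …, Sep 3, Sep 4, Sep 5, skipping weekends) reaches Thursday, 2019-09-05.
Adding 50 calendar days to 2019-09-05 gives 2019-10-25, which is the last day of the consultation period.
Adding 79 calendar days to 2019-10-25 gives 2020-01-12, which is the date on which the refund becomes due. That falls on a Sunday, so it rolls to the next business day, Monday, 2020-01-13.

2020-01-13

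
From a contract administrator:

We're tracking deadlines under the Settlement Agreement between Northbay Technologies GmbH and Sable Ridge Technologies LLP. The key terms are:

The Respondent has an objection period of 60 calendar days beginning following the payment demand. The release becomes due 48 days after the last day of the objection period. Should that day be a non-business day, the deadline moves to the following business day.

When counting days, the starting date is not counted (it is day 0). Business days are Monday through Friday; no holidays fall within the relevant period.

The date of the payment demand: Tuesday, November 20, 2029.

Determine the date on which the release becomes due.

March 8, 2030

The last day of the objection period: 60 calendar days after November 20, 2029 is January 19, 2030.
The date on which the release becomes due: 48 calendar days after January 19, 2030 is March 8, 2030. March 8, 2030 is a Friday, so no roll-forward applies.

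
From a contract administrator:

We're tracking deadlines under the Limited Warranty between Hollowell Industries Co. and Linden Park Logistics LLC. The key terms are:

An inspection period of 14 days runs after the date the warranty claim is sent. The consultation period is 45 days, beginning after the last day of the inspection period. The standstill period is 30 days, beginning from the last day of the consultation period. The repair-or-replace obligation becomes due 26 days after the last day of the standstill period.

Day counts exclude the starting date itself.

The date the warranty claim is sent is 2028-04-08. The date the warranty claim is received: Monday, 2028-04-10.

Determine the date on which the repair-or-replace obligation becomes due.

The last day of the inspection period: 2028-04-08 + 14 days = 2028-04-22.
The last day of the consultation period: 2028-04-22 + 45 days = 2028-06-06.
The last day of the standstill period: 30 calendar days after 2028-06-06 is 2028-07-06.
Adding 26 calendar days to 2028-07-06 gives 2028-08-01, which is the date on which the repair-or-replace obligation becomes due.

2028-08-01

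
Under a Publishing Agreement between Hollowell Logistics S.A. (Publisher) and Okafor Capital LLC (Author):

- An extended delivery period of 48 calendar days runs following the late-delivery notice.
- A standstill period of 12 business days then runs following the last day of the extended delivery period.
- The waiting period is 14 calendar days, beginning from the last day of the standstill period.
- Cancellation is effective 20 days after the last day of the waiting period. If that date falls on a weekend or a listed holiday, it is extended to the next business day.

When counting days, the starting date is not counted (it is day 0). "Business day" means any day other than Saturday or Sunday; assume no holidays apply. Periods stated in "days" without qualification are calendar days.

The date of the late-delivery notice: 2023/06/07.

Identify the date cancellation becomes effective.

2023/09/13

The last day of the extended delivery period: 48 calendar days after 2023/06/07 is 2023/07/25.
The last day of the standstill period: counting 12 business days from Tuesday, 2023/07/25 (Jul 26, Jul 27, Jul 28, Jul 31, …, Aug 8, Aug 9, Aug 10, skipping weekends) reaches Thursday, 2023/08/10.
The last day of the waiting period: 2023/08/10 + 14 days = 2023/08/24.
The date cancellation becomes effective: 20 calendar days after 2023/08/24 is 2023/09/13. 2023/09/13 is a Wednesday, so no roll-forward applies.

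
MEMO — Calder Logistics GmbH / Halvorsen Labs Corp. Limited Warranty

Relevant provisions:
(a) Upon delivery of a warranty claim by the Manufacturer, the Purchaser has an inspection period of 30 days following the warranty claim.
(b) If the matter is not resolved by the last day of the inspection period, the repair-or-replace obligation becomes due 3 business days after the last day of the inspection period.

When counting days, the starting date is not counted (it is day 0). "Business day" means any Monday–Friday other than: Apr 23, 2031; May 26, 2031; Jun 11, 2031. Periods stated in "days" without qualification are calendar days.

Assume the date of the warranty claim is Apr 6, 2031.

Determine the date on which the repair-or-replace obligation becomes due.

May 9, 2031

The last day of the inspection period: 30 calendar days after Apr 6, 2031 is May 6, 2031.
The date on which the repair-or-replace obligation becomes due: 3 business days after Tuesday, May 6, 2031, skipping weekends — May 7, May 8, May 9 — lands on Friday, May 9, 2031.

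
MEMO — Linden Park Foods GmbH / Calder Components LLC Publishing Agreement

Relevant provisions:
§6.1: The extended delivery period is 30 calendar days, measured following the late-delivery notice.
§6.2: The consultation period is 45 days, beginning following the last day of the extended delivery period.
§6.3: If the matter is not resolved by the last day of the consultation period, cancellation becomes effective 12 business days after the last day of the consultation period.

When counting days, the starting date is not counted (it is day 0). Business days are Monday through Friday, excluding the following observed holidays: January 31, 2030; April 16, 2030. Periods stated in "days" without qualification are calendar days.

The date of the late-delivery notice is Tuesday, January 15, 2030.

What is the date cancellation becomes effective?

The last day of the extended delivery period: January 15, 2030 + 30 days = February 14, 2030.
The last day of the consultation period: February 14, 2030 + 45 days = March 31, 2030.
The date cancellation becomes effective: counting 12 business days from Sunday, March 31, 2030 (Apr 1, Apr 2, Apr 3, Apr 4, …, Apr 12, Apr 15, Apr 17, skipping weekends and the listed holiday on Apr 16) reaches Wednesday, April 17, 2030.

April 17, 2030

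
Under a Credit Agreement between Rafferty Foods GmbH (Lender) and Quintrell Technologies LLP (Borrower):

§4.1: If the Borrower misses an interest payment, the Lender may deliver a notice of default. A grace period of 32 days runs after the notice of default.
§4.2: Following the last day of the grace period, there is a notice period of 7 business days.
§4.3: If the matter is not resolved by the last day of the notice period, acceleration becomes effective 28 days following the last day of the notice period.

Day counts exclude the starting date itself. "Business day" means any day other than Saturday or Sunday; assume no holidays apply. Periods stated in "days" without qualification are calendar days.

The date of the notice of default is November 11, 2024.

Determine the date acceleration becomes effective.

January 21, 2025

Adding 32 calendar days to November 11, 2024 gives December 13, 2024, which is the last day of the grace period.
The last day of the notice period: 7 business days after Friday, December 13, 2024, skipping weekends — Dec 16, Dec 17, Dec 18, Dec 19, Dec 20, Dec 23, Dec 24 — lands on Tuesday, December 24, 2024.
The date acceleration becomes effective: 28 calendar days after December 24, 2024 is January 21, 2025.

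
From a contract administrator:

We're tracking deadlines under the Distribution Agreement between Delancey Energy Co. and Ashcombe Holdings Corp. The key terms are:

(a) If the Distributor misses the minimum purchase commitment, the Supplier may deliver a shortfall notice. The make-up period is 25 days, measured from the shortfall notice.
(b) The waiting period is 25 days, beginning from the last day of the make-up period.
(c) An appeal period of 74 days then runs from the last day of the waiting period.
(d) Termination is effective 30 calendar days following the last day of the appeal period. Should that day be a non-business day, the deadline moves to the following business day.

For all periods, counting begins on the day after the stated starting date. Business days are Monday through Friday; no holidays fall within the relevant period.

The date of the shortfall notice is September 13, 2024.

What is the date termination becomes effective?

February 14, 2025

Adding 25 calendar days to September 13, 2024 gives October 8, 2024, which is the last day of the make-up period.
The last day of the waiting period: October 8, 2024 + 25 days = November 2, 2024.
Adding 74 calendar days to November 2, 2024 gives January 15, 2025, which is the last day of the appeal period.
The date termination becomes effective: January 15, 2025 + 30 days = February 14, 2025. February 14, 2025 is a Friday, so no roll-forward applies.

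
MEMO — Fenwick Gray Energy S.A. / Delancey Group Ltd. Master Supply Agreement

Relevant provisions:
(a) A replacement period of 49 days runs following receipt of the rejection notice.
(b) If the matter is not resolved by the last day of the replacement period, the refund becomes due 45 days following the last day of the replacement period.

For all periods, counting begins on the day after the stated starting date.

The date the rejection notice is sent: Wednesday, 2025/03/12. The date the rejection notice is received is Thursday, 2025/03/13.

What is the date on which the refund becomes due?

The last day of the replacement period: 2025/03/13 + 49 days = 2025/05/01.
The date on which the refund becomes due: 2025/05/01 + 45 days = 2025/06/15.

2025/06/15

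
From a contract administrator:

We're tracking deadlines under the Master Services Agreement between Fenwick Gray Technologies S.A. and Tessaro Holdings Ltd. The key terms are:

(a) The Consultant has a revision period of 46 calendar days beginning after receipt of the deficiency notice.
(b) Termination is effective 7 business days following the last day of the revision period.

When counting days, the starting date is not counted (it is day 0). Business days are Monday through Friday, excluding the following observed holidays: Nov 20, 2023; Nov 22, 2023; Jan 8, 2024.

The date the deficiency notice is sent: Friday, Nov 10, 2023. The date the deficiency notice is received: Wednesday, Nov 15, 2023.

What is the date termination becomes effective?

Jan 10, 2024

Adding 46 calendar days to Nov 15, 2023 gives Dec 31, 2023, which is the last day of the revision period.
The date termination becomes effective: 7 business days after Sunday, Dec 31, 2023, skipping weekends and the listed holiday on Jan 8 — Jan 1, Jan 2, Jan 3, Jan 4, Jan 5, Jan 9, Jan 10 — lands on Wednesday, Jan 10, 2024.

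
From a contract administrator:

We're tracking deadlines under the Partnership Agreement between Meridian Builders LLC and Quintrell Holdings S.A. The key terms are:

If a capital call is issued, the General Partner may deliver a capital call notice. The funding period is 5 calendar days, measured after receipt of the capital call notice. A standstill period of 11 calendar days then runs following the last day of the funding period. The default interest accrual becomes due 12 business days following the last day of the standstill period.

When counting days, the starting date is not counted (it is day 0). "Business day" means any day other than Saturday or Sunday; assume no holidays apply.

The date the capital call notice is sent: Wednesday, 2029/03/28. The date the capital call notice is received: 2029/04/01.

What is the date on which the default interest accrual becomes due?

2029/05/03

Adding 5 calendar days to 2029/04/01 gives 2029/04/06, which is the last day of the funding period.
The last day of the standstill period: 11 calendar days after 2029/04/06 is 2029/04/17.
The date on which the default interest accrual becomes due: counting 12 business days from Tuesday, 2029/04/17 (Apr 18, Apr 19, Apr 20, Apr 23, …, May 1, May 2, May 3, skipping weekends) reaches Thursday, 2029/05/03.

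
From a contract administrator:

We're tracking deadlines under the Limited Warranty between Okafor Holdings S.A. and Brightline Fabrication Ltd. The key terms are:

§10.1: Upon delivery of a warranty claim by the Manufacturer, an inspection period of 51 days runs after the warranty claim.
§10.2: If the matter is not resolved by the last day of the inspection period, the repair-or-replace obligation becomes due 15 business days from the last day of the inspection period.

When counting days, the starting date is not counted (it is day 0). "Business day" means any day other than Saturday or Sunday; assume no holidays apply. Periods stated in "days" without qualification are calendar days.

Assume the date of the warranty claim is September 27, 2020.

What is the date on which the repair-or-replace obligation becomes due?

December 8, 2020

The last day of the inspection period: September 27, 2020 + 51 days = November 17, 2020.
The date on which the repair-or-replace obligation becomes due: counting 15 business days from Tuesday, November 17, 2020 (Nov 18, Nov 19, Nov 20, Nov 23, …, Dec 4, Dec 7, Dec 8, skipping weekends) reaches Tuesday, December 8, 2020.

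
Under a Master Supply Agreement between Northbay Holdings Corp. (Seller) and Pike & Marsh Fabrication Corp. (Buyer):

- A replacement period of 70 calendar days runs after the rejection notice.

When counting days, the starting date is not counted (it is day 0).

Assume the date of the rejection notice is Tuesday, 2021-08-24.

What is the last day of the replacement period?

Adding 70 calendar days to 2021-08-24 gives 2021-11-02, which is the last day of the replacement period.

2021-11-02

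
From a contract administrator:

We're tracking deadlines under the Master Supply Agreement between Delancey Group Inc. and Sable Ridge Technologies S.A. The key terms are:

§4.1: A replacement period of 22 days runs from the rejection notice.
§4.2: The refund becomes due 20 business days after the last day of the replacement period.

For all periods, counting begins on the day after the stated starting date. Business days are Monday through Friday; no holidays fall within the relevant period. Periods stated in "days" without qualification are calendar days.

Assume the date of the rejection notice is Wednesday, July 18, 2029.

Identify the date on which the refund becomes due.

The last day of the replacement period: July 18, 2029 + 22 days = August 9, 2029.
The date on which the refund becomes due: 20 business days after Thursday, August 9, 2029, skipping weekends — Aug 10, Aug 13, Aug 14, Aug 15, …, Sep 4, Sep 5, Sep 6 — lands on Thursday, September 6, 2029.

September 6, 2029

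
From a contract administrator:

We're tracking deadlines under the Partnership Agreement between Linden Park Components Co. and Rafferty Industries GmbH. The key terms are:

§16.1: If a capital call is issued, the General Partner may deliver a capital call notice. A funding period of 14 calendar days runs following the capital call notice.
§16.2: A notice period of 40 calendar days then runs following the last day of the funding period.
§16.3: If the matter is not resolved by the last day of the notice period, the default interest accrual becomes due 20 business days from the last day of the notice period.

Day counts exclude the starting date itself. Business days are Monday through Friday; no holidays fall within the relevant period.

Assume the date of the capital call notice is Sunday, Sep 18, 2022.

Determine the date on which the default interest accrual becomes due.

Dec 9, 2022

The last day of the funding period: Sep 18, 2022 + 14 days = Oct 2, 2022.
Adding 40 calendar days to Oct 2, 2022 gives Nov 11, 2022, which is the last day of the notice period.
The date on which the default interest accrual becomes due: 20 business days after Friday, Nov 11, 2022, skipping weekends — Nov 14, Nov 15, Nov 16, Nov 17, …, Dec 7, Dec 8, Dec 9 — lands on Friday, Dec 9, 2022.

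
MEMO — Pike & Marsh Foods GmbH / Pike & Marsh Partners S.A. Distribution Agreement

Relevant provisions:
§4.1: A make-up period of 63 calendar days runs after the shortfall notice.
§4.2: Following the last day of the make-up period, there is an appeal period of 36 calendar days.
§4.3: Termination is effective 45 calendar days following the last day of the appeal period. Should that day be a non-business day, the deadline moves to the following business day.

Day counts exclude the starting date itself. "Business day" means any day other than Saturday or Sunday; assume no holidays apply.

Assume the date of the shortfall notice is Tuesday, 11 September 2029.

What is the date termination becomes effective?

4 February 2030

The last day of the make-up period: 11 September 2029 + 63 days = 13 November 2029.
The last day of the appeal period: 36 calendar days after 13 November 2029 is 19 December 2029.
The date termination becomes effective: 19 December 2029 + 45 days = 2 February 2030. That falls on a Saturday, so it rolls to the next business day, Monday, 4 February 2030.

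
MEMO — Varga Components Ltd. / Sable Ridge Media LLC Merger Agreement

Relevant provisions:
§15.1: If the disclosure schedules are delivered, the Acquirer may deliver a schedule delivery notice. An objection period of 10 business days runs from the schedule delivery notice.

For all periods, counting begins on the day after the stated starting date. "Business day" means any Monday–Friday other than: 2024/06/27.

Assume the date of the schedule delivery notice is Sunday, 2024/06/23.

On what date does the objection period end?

The last day of the objection period: 10 business days after Sunday, 2024/06/23, skipping weekends and the listed holiday on Jun 27 — Jun 24, Jun 25, Jun 26, Jun 28, Jul 1, Jul 2, Jul 3, Jul 4, Jul 5, Jul 8 — lands on Monday, 2024/07/08.

2024/07/08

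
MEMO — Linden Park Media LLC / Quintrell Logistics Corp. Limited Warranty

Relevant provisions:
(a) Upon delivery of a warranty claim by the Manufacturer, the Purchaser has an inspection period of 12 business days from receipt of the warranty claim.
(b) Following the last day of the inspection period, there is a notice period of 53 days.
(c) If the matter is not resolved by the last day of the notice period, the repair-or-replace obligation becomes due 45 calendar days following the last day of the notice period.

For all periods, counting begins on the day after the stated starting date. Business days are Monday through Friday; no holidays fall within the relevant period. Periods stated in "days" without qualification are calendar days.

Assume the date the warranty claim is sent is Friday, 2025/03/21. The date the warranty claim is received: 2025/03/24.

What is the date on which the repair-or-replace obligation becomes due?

2025/07/16

From Monday, 2025/03/24, 12 business days (Mar 25, Mar 26, Mar 27, Mar 28, …, Apr 7, Apr 8, Apr 9, skipping weekends) brings us to Wednesday, 2025/04/09, which is the last day of the inspection period.
The last day of the notice period: 2025/04/09 + 53 days = 2025/06/01.
The date on which the repair-or-replace obligation becomes due: 45 calendar days after 2025/06/01 is 2025/07/16.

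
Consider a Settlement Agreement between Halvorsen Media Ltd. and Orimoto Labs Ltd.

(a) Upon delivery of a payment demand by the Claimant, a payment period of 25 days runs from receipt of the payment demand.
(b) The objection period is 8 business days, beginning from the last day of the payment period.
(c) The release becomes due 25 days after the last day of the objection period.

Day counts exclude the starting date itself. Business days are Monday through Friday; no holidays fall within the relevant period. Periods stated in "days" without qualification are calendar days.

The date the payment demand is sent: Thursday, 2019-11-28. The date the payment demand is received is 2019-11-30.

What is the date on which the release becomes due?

2020-01-31

The last day of the payment period: 2019-11-30 + 25 days = 2019-12-25.
The last day of the objection period: 8 business days after Wednesday, 2019-12-25, skipping weekends — Dec 26, Dec 27, Dec 30, Dec 31, Jan 1, Jan 2, Jan 3, Jan 6 — lands on Monday, 2020-01-06.
The date on which the release becomes due: 25 calendar days after 2020-01-06 is 2020-01-31.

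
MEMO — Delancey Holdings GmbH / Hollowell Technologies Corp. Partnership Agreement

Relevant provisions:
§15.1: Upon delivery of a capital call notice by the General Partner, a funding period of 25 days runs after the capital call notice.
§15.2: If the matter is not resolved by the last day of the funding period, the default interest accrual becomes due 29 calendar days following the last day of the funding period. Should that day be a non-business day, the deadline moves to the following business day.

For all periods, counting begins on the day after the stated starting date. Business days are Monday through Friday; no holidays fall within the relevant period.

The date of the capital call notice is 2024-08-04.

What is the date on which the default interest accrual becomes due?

The last day of the funding period: 2024-08-04 + 25 days = 2024-08-29.
The date on which the default interest accrual becomes due: 29 calendar days after 2024-08-29 is 2024-09-27. 2024-09-27 is a Friday, so no roll-forward applies.

2024-09-27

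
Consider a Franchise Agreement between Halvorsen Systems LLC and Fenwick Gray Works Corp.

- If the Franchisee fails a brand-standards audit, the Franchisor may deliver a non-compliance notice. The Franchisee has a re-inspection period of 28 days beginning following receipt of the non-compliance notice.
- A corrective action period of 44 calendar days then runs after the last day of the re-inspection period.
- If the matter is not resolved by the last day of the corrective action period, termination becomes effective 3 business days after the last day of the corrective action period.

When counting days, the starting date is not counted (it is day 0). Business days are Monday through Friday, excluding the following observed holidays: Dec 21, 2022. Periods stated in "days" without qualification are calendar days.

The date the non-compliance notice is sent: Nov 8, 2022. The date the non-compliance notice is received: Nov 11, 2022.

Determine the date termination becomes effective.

Adding 28 calendar days to Nov 11, 2022 gives Dec 9, 2022, which is the last day of the re-inspection period.
The last day of the corrective action period: Dec 9, 2022 + 44 days = Jan 22, 2023.
The date termination becomes effective: 3 business days after Sunday, Jan 22, 2023, skipping weekends — Jan 23, Jan 24, Jan 25 — lands on Wednesday, Jan 25, 2023.

Jan 25, 2023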